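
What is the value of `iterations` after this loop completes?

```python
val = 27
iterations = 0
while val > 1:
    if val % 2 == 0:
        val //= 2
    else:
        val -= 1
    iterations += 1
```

Steps to reduce 27 to 1
`iterations` takes the values: 0 → 1 → 2 → 3 → 4 → 5 → 6 → 7

Answer: 7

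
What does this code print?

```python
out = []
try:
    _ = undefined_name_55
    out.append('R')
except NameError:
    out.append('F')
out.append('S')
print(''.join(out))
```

Execution trace: 'F' (except NameError) → 'S' (after the try/except). Output: FS

Answer: FS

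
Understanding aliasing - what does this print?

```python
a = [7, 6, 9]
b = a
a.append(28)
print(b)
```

Key concept: basic list aliasing.
Step by step:
`a = [7, 6, 9]` → a = [7, 6, 9]
`b = a` → b = [7, 6, 9] (same object as a)
`a.append(28)` → a = [7, 6, 9, 28] (same object as b); b = [7, 6, 9, 28] (same object as a)
`print(b)` → prints [7, 6, 9, 28]

Answer: [7, 6, 9, 28]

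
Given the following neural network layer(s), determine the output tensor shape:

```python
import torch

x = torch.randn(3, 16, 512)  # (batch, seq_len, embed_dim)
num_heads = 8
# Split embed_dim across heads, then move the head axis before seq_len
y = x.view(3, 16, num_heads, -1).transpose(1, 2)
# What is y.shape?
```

Input: (3, 16, 512) -> head_dim = 512 // 8 = 64; after view: (3, 16, 8, 64) -> after transpose(1, 2): (3, 8, 16, 64) -> Output: (3, 8, 16, 64)

Answer: (3, 8, 16, 64)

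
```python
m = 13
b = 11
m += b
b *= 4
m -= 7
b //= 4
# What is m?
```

Trace:
`m = 13` → m = 13
`b = 11` → b = 11
`m += b` → m = 24
`b *= 4` → b = 44
`m -= 7` → m = 17
`b //= 4` → b = 11
So m = 17

Answer: 17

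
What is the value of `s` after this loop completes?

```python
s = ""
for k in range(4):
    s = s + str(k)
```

Concatenate digits 0 to 3
`s` takes the values: "" → "0" → "01" → "012" → "0123"

Answer: "0123"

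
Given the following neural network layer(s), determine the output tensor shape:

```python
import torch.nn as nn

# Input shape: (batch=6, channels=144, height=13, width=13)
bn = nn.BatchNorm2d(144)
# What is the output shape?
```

Input: (6, 144, 13, 13) -> Output: (6, 144, 13, 13)

Answer: (6, 144, 13, 13)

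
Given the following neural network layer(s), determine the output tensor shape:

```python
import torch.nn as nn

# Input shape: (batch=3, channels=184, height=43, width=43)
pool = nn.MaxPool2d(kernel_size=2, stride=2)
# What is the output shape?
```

Input: (3, 184, 43, 43) -> Output: (3, 184, 21, 21)

Answer: (3, 184, 21, 21)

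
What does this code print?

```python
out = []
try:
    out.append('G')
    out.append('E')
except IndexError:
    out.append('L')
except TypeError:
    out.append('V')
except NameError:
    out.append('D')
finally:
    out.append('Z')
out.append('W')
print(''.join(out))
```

Execution trace: 'G' (try body) → 'E' (try body, no exception) → 'Z' (finally) → 'W' (after the try/except). Output: GEZW

Answer: GEZW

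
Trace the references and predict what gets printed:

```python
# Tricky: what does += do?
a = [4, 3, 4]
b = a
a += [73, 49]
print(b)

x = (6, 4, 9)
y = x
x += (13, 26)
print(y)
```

Key concept: += behavior differs for mutable vs immutable.
Step by step:
`a = [4, 3, 4]` → a = [4, 3, 4]
`b = a` → b = [4, 3, 4] (same object as a)
`a += [73, 49]` → a = [4, 3, 4, 73, 49] (same object as b); b = [4, 3, 4, 73, 49] (same object as a)
`print(b)` → prints [4, 3, 4, 73, 49]
`x = (6, 4, 9)` → x = (6, 4, 9)
`y = x` → y = (6, 4, 9)
`x += (13, 26)` → x = (6, 4, 9, 13, 26)
`print(y)` → prints (6, 4, 9)

Answer:
[4, 3, 4, 73, 49]
(6, 4, 9)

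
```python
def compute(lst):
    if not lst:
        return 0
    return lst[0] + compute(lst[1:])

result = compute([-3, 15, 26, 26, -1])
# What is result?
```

(-3) + 15 + 26 + 26 + (-1) + 0 = 63

Answer: 63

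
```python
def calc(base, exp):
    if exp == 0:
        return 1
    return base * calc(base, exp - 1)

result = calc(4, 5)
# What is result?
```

calc(4, 5) = 4 * 4 * 4 * 4 * 4 = 1024

Answer: 1024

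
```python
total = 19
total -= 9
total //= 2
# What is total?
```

Trace:
`total = 19` → total = 19
`total -= 9` → total = 10
`total //= 2` → total = 5
So total = 5

Answer: 5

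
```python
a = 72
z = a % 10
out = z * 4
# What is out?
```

Trace:
`a = 72` → a = 72
`z = a % 10` → z = 2
`out = z * 4` → out = 8
So out = 8

Answer: 8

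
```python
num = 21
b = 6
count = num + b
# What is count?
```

Trace:
`num = 21` → num = 21
`b = 6` → b = 6
`count = num + b` → count = 27
So count = 27

Answer: 27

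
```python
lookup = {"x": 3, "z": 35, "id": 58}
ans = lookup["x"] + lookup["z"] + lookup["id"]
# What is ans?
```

Trace:
`lookup = {"x": 3, "z": 35, "id": 58}` → lookup = {'x': 3, 'z': 35, 'id': 58}
`ans = lookup["x"] + lookup["z"] + lookup["id"]` → ans = 96
So ans = 96

Answer: 96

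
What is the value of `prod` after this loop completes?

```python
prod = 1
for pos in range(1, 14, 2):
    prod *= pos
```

Product of 1, 3, 5, ... up to 13
`prod` takes the values: 1 → 3 → 15 → 105 → 945 → 10395 → 135135

Answer: 135135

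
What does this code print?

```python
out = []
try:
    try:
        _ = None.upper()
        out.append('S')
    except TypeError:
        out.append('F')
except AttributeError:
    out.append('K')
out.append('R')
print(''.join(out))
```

Execution trace: 'K' (outer except AttributeError) → 'R' (after the try/except). Output: KR

Answer: KR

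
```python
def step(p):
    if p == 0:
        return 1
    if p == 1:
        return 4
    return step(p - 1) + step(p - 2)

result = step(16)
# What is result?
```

Build up from base cases: step(0)=1, step(1)=4, step(2)=5, step(3)=9, step(4)=14, step(5)=23, step(6)=37, ..., step(16)=4558

Answer: 4558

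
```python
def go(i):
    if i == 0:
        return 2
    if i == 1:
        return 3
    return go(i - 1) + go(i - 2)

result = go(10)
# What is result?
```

Build up from base cases: go(0)=2, go(1)=3, go(2)=5, go(3)=8, go(4)=13, go(5)=21, go(6)=34, ..., go(10)=233

Answer: 233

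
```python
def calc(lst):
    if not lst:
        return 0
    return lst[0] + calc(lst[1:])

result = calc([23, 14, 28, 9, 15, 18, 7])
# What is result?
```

23 + 14 + 28 + 9 + 15 + 18 + 7 + 0 = 114

Answer: 114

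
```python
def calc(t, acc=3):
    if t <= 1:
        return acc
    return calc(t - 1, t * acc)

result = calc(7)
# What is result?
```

Accumulator trace (n, acc): (7, 3) -> (6, 21) -> (5, 126) -> (4, 630) -> (3, 2520) -> (2, 7560) -> (1, 15120) -> return 15120

Answer: 15120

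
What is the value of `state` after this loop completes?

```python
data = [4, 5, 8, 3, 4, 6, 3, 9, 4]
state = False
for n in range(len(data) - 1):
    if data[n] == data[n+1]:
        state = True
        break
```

Check consecutive duplicates in [4, 5, 8, 3, 4, 6, 3, 9, 4]
`state` takes the values: False

Answer: False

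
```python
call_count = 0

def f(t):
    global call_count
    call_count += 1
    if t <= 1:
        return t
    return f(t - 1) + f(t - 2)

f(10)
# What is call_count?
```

Calls(t) = 1 + Calls(t-1) + Calls(t-2); Calls(0)=Calls(1)=1. For t=10 this gives 177.

Answer: 177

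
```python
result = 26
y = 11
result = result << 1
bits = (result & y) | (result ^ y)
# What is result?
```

Trace:
`result = 26` → result = 26
`y = 11` → y = 11
`result = result << 1` → result = 52
`bits = (result & y) | (result ^ y)` → bits = 63
So result = 52

Answer: 52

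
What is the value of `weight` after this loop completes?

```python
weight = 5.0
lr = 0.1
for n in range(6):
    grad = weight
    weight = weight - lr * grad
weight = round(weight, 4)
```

Gradient descent: w = 5.0 * (1 - 0.1)^6
`weight` takes the values: 5.0 → 4.5 → 4.05 → 3.645 → 3.2805 → 2.95245 → 2.657205 → 2.6572

Answer: 2.6572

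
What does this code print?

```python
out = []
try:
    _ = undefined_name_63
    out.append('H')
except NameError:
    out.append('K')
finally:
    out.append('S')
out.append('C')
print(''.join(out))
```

Execution trace: 'K' (except NameError) → 'S' (finally) → 'C' (after the try/except). Output: KSC

Answer: KSC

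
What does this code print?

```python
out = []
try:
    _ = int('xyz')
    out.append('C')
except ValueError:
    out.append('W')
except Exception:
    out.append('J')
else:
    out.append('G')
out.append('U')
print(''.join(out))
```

Execution trace: 'W' (except ValueError) → 'U' (after the try/except). Output: WU

Answer: WU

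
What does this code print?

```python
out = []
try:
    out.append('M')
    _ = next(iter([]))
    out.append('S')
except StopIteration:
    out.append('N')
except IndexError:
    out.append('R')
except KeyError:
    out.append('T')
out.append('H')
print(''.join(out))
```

Execution trace: 'M' (try body) → 'N' (except StopIteration) → 'H' (after the try/except). Output: MNH

Answer: MNH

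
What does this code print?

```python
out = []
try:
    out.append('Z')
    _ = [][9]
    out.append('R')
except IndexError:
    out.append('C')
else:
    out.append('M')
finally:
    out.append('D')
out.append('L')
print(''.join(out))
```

Execution trace: 'Z' (try body) → 'C' (except IndexError) → 'D' (finally) → 'L' (after the try/except). Output: ZCDL

Answer: ZCDL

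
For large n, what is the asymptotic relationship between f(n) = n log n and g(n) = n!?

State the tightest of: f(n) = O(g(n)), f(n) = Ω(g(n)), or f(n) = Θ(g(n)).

n log n vs n!: f(n) = O(g(n)) but not Ω(g(n)) — n! grows strictly faster than n log n.

Answer: f(n) = O(g(n)) but not Ω(g(n)) — n! grows strictly faster than n log n.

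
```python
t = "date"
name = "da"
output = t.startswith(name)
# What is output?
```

Trace:
`t = "date"` → t = 'date'
`name = "da"` → name = 'da'
`output = t.startswith(name)` → output = True
So output = True

Answer: True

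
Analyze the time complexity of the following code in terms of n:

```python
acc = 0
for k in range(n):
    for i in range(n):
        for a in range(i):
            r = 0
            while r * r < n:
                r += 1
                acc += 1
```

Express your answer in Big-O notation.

Each loop level contributes: n × n × n × √n. Multiplying the contributions gives O(n^3√n).

Answer: O(n^3√n)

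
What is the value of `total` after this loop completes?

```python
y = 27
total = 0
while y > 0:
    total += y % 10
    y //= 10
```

Sum digits of 27
`total` takes the values: 0 → 7 → 9

Answer: 9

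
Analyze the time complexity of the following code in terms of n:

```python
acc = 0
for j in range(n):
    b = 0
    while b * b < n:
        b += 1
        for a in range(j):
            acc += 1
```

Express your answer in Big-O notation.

Each loop level contributes: n × √n × n. Multiplying the contributions gives O(n^2√n).

Answer: O(n^2√n)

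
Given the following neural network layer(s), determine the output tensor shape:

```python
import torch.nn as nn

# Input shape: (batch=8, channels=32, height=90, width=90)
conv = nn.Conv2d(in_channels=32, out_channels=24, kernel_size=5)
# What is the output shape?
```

Input: (8, 32, 90, 90) -> Output: (8, 24, 86, 86)

Answer: (8, 24, 86, 86)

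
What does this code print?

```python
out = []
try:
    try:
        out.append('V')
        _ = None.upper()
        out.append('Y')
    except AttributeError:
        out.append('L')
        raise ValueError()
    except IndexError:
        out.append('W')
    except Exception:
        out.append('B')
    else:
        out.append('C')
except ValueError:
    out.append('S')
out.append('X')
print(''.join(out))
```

Execution trace: 'V' (inner try body) → 'L' (inner except AttributeError) → 'S' (outer except ValueError) → 'X' (after the try/except). Output: VLSX

Answer: VLSX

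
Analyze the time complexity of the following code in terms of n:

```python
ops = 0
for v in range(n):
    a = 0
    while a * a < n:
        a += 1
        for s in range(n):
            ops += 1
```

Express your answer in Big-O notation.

Each loop level contributes: n × √n × n. Multiplying the contributions gives O(n^2√n).

Answer: O(n^2√n)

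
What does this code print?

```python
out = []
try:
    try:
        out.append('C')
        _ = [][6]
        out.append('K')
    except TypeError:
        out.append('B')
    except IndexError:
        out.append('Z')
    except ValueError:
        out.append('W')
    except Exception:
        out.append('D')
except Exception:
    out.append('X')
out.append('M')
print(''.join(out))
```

Execution trace: 'C' (inner try body) → 'Z' (inner except IndexError) → 'M' (after the try/except). Output: CZM

Answer: CZM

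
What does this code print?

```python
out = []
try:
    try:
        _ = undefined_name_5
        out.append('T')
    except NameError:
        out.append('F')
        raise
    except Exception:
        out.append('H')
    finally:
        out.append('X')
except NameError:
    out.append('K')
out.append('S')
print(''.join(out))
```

Execution trace: 'F' (inner except NameError) → 'X' (inner finally) → 'K' (outer except NameError) → 'S' (after the try/except). Output: FXKS

Answer: FXKS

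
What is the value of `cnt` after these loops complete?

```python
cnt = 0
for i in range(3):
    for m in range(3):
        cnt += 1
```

3 * 3 = 9
`cnt` takes the values: 0 → 1 → 2 → 3 → 4 → 5 → 6 → 7 → 8 → 9

Answer: 9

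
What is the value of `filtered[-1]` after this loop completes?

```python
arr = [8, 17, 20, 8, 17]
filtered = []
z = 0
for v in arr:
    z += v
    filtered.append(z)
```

Cumulative sum ends at 70
`filtered` takes the values: [] → [8] → [8, 25] → [8, 25, 45] → [8, 25, 45, 53] → [8, 25, 45, 53, 70]
So `filtered[-1]` = 70

Answer: 70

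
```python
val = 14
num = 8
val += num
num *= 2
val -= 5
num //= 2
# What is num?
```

Trace:
`val = 14` → val = 14
`num = 8` → num = 8
`val += num` → val = 22
`num *= 2` → num = 16
`val -= 5` → val = 17
`num //= 2` → num = 8
So num = 8

Answer: 8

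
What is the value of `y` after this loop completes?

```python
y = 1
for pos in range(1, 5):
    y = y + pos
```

Start at 1, add 1 through 4
`y` takes the values: 1 → 2 → 4 → 7 → 11

Answer: 11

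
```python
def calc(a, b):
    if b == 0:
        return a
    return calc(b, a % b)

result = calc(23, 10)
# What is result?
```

calc(23, 10) -> calc(10, 3) -> calc(3, 1) -> calc(1, 0) -> 1

Answer: 1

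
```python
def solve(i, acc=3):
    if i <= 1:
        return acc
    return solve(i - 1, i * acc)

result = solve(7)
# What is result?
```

Accumulator trace (n, acc): (7, 3) -> (6, 21) -> (5, 126) -> (4, 630) -> (3, 2520) -> (2, 7560) -> (1, 15120) -> return 15120

Answer: 15120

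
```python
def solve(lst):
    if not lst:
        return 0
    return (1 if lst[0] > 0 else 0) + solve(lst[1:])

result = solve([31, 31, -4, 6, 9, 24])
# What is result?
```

Count of positive elements in [31, 31, -4, 6, 9, 24] = 5

Answer: 5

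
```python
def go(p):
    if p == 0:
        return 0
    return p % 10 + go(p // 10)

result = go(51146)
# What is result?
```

Sum of digits of 51146: 6 + 4 + 1 + 1 + 5 = 17

Answer: 17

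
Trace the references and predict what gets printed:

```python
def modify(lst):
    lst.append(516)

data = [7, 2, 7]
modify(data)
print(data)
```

Key concept: function modifies passed list.
Step by step:
`data = [7, 2, 7]` → data = [7, 2, 7]
`modify(data)` → data = [7, 2, 7, 516]
`print(data)` → prints [7, 2, 7, 516]

Answer: [7, 2, 7, 516]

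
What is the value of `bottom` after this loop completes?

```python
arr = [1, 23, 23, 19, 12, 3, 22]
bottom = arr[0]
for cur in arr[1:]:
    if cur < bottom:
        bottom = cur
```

Minimum of [1, 23, 23, 19, 12, 3, 22]
`bottom` takes the values: 1

Answer: 1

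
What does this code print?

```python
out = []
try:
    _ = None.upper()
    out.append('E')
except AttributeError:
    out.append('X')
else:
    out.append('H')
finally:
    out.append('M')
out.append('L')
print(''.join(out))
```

Execution trace: 'X' (except AttributeError) → 'M' (finally) → 'L' (after the try/except). Output: XML

Answer: XML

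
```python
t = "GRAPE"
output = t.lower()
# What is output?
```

Trace:
`t = "GRAPE"` → t = 'GRAPE'
`output = t.lower()` → output = 'grape'
So output = 'grape'

Answer: 'grape'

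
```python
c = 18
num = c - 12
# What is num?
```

Trace:
`c = 18` → c = 18
`num = c - 12` → num = 6
So num = 6

Answer: 6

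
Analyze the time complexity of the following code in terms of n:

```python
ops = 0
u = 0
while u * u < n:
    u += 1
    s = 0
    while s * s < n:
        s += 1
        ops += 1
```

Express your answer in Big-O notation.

Each loop level contributes: √n × √n. Multiplying the contributions gives O(n).

Answer: O(n)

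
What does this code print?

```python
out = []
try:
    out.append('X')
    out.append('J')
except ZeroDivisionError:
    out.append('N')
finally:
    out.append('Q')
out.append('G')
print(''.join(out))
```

Execution trace: 'X' (try body) → 'J' (try body, no exception) → 'Q' (finally) → 'G' (after the try/except). Output: XJQG

Answer: XJQG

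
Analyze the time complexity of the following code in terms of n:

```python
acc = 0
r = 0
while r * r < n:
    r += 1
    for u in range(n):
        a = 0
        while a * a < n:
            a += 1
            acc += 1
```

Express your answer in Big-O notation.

Each loop level contributes: √n × n × √n. Multiplying the contributions gives O(n^2).

Answer: O(n^2)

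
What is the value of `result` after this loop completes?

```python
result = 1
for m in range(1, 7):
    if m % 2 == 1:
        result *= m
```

Product of odd numbers 1 to 6
`result` takes the values: 1 → 3 → 15

Answer: 15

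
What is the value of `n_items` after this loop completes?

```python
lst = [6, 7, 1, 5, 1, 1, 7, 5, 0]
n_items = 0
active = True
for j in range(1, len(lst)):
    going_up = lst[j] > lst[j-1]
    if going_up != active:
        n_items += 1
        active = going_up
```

Count direction changes in [6, 7, 1, 5, 1, 1, 7, 5, 0]
`n_items` takes the values: 0 → 1 → 2 → 3 → 4 → 5

Answer: 5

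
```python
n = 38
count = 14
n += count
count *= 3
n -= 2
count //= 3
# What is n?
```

Trace:
`n = 38` → n = 38
`count = 14` → count = 14
`n += count` → n = 52
`count *= 3` → count = 42
`n -= 2` → n = 50
`count //= 3` → count = 14
So n = 50

Answer: 50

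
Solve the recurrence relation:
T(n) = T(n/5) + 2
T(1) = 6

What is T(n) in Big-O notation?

Each step divides n by 5 and adds 2. After log_5(n) steps we reach T(1)=6. So T(n) = 2·log_5(n) + 6 = O(log n).

Answer: O(log n)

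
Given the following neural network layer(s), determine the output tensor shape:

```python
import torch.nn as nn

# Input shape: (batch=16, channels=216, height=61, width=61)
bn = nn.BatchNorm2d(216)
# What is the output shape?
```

Input: (16, 216, 61, 61) -> Output: (16, 216, 61, 61)

Answer: (16, 216, 61, 61)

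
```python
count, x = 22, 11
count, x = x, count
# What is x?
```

Trace:
`count, x = 22, 11` → count = 22; x = 11
`count, x = x, count` → count = 11; x = 22
So x = 22

Answer: 22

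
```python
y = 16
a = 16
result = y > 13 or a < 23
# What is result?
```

Trace:
`y = 16` → y = 16
`a = 16` → a = 16
`result = y > 13 or a < 23` → result = True
So result = True

Answer: True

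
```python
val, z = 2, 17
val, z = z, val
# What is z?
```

Trace:
`val, z = 2, 17` → val = 2; z = 17
`val, z = z, val` → val = 17; z = 2
So z = 2

Answer: 2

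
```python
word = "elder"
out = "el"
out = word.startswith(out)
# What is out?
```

Trace:
`word = "elder"` → word = 'elder'
`out = "el"` → out = 'el'
`out = word.startswith(out)` → out = True
So out = True

Answer: True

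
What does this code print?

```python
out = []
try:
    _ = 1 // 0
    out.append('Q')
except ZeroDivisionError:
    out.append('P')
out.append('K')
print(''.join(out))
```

Execution trace: 'P' (except ZeroDivisionError) → 'K' (after the try/except). Output: PK

Answer: PK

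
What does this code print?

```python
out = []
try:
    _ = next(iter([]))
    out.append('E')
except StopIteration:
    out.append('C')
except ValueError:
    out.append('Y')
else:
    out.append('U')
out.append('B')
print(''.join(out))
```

Execution trace: 'C' (except StopIteration) → 'B' (after the try/except). Output: CB

Answer: CB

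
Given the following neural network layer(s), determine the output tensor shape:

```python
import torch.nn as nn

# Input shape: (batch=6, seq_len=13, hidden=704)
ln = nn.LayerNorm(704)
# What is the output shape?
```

Input: (6, 13, 704) -> Output: (6, 13, 704)

Answer: (6, 13, 704)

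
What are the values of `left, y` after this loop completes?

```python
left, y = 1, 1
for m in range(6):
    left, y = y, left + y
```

Fibonacci: after 6 iterations
`left, y` takes the values: (1, 1) → (1, 2) → (2, 3) → (3, 5) → (5, 8) → (8, 13) → (13, 21)

Answer: 13, 21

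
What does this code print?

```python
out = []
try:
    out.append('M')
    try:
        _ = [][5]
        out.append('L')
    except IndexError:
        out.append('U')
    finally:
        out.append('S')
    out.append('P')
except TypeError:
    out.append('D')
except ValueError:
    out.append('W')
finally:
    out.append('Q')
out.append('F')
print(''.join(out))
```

Execution trace: 'M' (try body) → 'U' (inner except IndexError) → 'S' (inner finally) → 'P' (try body, no exception) → 'Q' (finally) → 'F' (after the try/except). Output: MUSPQF

Answer: MUSPQF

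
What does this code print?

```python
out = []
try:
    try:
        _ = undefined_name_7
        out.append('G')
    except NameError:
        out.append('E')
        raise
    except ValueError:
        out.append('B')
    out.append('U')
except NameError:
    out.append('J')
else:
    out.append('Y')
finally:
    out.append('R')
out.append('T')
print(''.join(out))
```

Execution trace: 'E' (inner except NameError) → 'J' (except NameError) → 'R' (finally) → 'T' (after the try/except). Output: EJRT

Answer: EJRT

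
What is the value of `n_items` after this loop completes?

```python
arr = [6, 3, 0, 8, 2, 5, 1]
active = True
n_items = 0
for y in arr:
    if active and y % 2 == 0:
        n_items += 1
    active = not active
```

Count even values at even positions
`n_items` takes the values: 0 → 1 → 2 → 3

Answer: 3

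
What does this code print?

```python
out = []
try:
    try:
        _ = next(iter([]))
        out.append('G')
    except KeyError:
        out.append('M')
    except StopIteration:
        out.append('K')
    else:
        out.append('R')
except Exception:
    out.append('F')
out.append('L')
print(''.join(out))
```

Execution trace: 'K' (inner except StopIteration) → 'L' (after the try/except). Output: KL

Answer: KL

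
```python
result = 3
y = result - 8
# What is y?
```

Trace:
`result = 3` → result = 3
`y = result - 8` → y = -5
So y = -5

Answer: -5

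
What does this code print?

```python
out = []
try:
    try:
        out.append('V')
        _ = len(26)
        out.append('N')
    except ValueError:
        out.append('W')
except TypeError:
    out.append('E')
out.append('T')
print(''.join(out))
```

Execution trace: 'V' (try body) → 'E' (outer except TypeError) → 'T' (after the try/except). Output: VET

Answer: VET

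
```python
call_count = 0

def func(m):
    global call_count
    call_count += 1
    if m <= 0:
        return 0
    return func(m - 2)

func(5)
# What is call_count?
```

Linear recursion stepping by 2: 4 calls from m=5 down to ≤0.

Answer: 4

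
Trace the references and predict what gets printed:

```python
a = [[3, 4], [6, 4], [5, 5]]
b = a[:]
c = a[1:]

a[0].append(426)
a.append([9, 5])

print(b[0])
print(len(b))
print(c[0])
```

Key concept: slice with nested mutation.
Step by step:
`a = [[3, 4], [6, 4], [5, 5]]` → a = [[3, 4], [6, 4], [5, 5]]
`b = a[:]` → b = [[3, 4], [6, 4], [5, 5]]
`c = a[1:]` → c = [[6, 4], [5, 5]]
`a[0].append(426)` → a = [[3, 4, 426], [6, 4], [5, 5]]; b = [[3, 4, 426], [6, 4], [5, 5]]
`a.append([9, 5])` → a = [[3, 4, 426], [6, 4], [5, 5], [9, 5]]
`print(b[0])` → prints [3, 4, 426]
`print(len(b))` → prints 3
`print(c[0])` → prints [6, 4]

Answer:
[3, 4, 426]
3
[6, 4]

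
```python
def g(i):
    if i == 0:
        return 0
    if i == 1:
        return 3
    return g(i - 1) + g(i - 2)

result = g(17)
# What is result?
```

Build up from base cases: g(0)=0, g(1)=3, g(2)=3, g(3)=6, g(4)=9, g(5)=15, g(6)=24, ..., g(17)=4791

Answer: 4791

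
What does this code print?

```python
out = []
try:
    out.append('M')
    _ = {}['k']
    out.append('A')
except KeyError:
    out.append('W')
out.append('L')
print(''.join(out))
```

Execution trace: 'M' (try body) → 'W' (except KeyError) → 'L' (after the try/except). Output: MWL

Answer: MWL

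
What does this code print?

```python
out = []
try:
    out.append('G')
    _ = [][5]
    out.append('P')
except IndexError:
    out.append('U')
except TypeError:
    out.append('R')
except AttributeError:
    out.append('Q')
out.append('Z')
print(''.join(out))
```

Execution trace: 'G' (try body) → 'U' (except IndexError) → 'Z' (after the try/except). Output: GUZ

Answer: GUZ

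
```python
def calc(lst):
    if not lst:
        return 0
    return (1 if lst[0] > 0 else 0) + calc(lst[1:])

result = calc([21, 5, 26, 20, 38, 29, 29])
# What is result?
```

Count of positive elements in [21, 5, 26, 20, 38, 29, 29] = 7

Answer: 7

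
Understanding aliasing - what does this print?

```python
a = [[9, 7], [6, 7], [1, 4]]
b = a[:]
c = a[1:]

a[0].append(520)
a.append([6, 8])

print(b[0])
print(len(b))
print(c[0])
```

Key concept: slice with nested mutation.
Step by step:
`a = [[9, 7], [6, 7], [1, 4]]` → a = [[9, 7], [6, 7], [1, 4]]
`b = a[:]` → b = [[9, 7], [6, 7], [1, 4]]
`c = a[1:]` → c = [[6, 7], [1, 4]]
`a[0].append(520)` → a = [[9, 7, 520], [6, 7], [1, 4]]; b = [[9, 7, 520], [6, 7], [1, 4]]
`a.append([6, 8])` → a = [[9, 7, 520], [6, 7], [1, 4], [6, 8]]
`print(b[0])` → prints [9, 7, 520]
`print(len(b))` → prints 3
`print(c[0])` → prints [6, 7]

Answer:
[9, 7, 520]
3
[6, 7]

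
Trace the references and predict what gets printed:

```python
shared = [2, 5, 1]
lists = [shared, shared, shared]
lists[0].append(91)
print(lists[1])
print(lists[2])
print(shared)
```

Key concept: list of same reference.
Step by step:
`shared = [2, 5, 1]` → shared = [2, 5, 1]
`lists = [shared, shared, shared]` → lists = [[2, 5, 1], [2, 5, 1], [2, 5, 1]]
`lists[0].append(91)` → shared = [2, 5, 1, 91]; lists = [[2, 5, 1, 91], [2, 5, 1, 91], [2, 5, 1, 91]]
`print(lists[1])` → prints [2, 5, 1, 91]
`print(lists[2])` → prints [2, 5, 1, 91]
`print(shared)` → prints [2, 5, 1, 91]

Answer:
[2, 5, 1, 91]
[2, 5, 1, 91]
[2, 5, 1, 91]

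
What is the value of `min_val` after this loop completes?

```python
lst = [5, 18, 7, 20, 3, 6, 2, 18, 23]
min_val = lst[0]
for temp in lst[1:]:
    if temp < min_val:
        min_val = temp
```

Minimum of [5, 18, 7, 20, 3, 6, 2, 18, 23]
`min_val` takes the values: 5 → 3 → 2

Answer: 2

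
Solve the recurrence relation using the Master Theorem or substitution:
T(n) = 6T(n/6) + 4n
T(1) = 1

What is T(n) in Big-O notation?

By Master Theorem: a=6, b=6, f(n)=4n. Since log_6(6) = 1 and f(n) = Θ(n^1), Case 2 applies. T(n) = O(n log n).

Answer: O(n log n)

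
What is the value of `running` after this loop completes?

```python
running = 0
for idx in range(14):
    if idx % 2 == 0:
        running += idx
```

Sum of even numbers 0 to 13
`running` takes the values: 0 → 2 → 6 → 12 → 20 → 30 → 42

Answer: 42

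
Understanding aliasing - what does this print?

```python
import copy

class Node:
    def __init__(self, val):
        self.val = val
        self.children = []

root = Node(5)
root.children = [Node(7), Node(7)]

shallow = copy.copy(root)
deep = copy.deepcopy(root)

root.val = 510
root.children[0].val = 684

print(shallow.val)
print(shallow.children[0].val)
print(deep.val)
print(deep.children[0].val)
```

Key concept: deep copy with custom objects.
Step by step:
`root = Node(5)` → root = Node(val=5, children=[])
`root.children = [Node(7), Node(7)]` → root = Node(val=5, children=[Node(val=7, children=[]), Node(val=7, children=[])])
`shallow = copy.copy(root)` → shallow = Node(val=5, children=[Node(val=7, children=[]), Node(val=7, children=[])])
`deep = copy.deepcopy(root)` → deep = Node(val=5, children=[Node(val=7, children=[]), Node(val=7, children=[])])
`root.val = 510` → root = Node(val=510, children=[Node(val=7, children=[]), Node(val=7, children=[])])
`root.children[0].val = 684` → root = Node(val=510, children=[Node(val=684, children=[]), Node(val=7, children=[])]); shallow = Node(val=5, children=[Node(val=684, children=[]), Node(val=7, children=[])])
`print(shallow.val)` → prints 5
`print(shallow.children[0].val)` → prints 684
`print(deep.val)` → prints 5
`print(deep.children[0].val)` → prints 7

Answer:
5
684
5
7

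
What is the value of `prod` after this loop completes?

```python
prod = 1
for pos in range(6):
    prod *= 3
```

3^6 = 729
`prod` takes the values: 1 → 3 → 9 → 27 → 81 → 243 → 729

Answer: 729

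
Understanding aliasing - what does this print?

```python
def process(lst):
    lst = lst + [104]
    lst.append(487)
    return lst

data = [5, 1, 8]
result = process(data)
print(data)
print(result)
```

Key concept: rebinding parameter vs mutation.
Step by step:
`data = [5, 1, 8]` → data = [5, 1, 8]
`result = process(data)` → result = [5, 1, 8, 104, 487]
`print(data)` → prints [5, 1, 8]
`print(result)` → prints [5, 1, 8, 104, 487]

Answer:
[5, 1, 8]
[5, 1, 8, 104, 487]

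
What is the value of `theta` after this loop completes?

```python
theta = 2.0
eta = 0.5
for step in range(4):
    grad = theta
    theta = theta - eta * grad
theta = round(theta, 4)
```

Gradient descent: w = 2.0 * (1 - 0.5)^4
`theta` takes the values: 2.0 → 1.0 → 0.5 → 0.25 → 0.125

Answer: 0.125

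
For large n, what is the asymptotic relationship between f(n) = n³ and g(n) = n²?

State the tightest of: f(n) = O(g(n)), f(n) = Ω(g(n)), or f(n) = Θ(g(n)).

n³ vs n²: f(n) = Ω(g(n)) but not O(g(n)) — n³ grows strictly faster than n².

Answer: f(n) = Ω(g(n)) but not O(g(n)) — n³ grows strictly faster than n².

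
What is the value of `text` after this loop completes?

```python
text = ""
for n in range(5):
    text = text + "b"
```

Repeat 'b' 5 times
`text` takes the values: "" → "b" → "bb" → "bbb" → "bbbb" → "bbbbb"

Answer: "bbbbb"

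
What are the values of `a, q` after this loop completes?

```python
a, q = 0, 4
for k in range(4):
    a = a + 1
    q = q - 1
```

a goes 0→4, q goes 4→0
`a, q` takes the values: (0, 4) → (1, 4) → (1, 3) → (2, 3) → (2, 2) → (3, 2) → (3, 1) → (4, 1) → (4, 0)

Answer: 4, 0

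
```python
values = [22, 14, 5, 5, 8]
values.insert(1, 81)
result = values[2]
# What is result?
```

Trace:
`values = [22, 14, 5, 5, 8]` → values = [22, 14, 5, 5, 8]
`values.insert(1, 81)` → values = [22, 81, 14, 5, 5, 8]
`result = values[2]` → result = 14
So result = 14

Answer: 14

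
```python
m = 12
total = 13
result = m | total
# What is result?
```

Trace:
`m = 12` → m = 12
`total = 13` → total = 13
`result = m | total` → result = 13
So result = 13

Answer: 13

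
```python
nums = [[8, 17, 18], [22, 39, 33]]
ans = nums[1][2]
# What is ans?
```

Trace:
`nums = [[8, 17, 18], [22, 39, 33]]` → nums = [[8, 17, 18], [22, 39, 33]]
`ans = nums[1][2]` → ans = 33
So ans = 33

Answer: 33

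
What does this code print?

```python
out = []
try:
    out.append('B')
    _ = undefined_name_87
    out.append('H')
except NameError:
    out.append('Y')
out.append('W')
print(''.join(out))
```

Execution trace: 'B' (try body) → 'Y' (except NameError) → 'W' (after the try/except). Output: BYW

Answer: BYW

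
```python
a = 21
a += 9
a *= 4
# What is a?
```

Trace:
`a = 21` → a = 21
`a += 9` → a = 30
`a *= 4` → a = 120
So a = 120

Answer: 120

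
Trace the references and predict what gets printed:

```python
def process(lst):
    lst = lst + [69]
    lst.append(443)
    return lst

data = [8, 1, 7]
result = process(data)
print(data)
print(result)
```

Key concept: rebinding parameter vs mutation.
Step by step:
`data = [8, 1, 7]` → data = [8, 1, 7]
`result = process(data)` → result = [8, 1, 7, 69, 443]
`print(data)` → prints [8, 1, 7]
`print(result)` → prints [8, 1, 7, 69, 443]

Answer:
[8, 1, 7]
[8, 1, 7, 69, 443]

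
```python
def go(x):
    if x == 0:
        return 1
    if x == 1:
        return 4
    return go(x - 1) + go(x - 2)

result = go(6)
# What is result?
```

Build up from base cases: go(0)=1, go(1)=4, go(2)=5, go(3)=9, go(4)=14, go(5)=23, go(6)=37

Answer: 37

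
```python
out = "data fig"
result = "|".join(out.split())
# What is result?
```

Trace:
`out = "data fig"` → out = 'data fig'
`result = "|".join(out.split())` → result = 'data|fig'
So result = 'data|fig'

Answer: 'data|fig'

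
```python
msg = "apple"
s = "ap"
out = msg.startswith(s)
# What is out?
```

Trace:
`msg = "apple"` → msg = 'apple'
`s = "ap"` → s = 'ap'
`out = msg.startswith(s)` → out = True
So out = True

Answer: True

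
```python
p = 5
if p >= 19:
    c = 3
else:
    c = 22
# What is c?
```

Trace:
`p = 5` → p = 5
`if p >= 19: ...` → p >= 19 is False, take else branch → c = 22
So c = 22

Answer: 22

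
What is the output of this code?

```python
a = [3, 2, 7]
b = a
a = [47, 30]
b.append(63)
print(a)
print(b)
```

Key concept: rebinding vs mutation: a is rebound to a new list, b still points at the original.
Step by step:
`a = [3, 2, 7]` → a = [3, 2, 7]
`b = a` → b = [3, 2, 7] (same object as a)
`a = [47, 30]` → a = [47, 30]
`b.append(63)` → b = [3, 2, 7, 63]
`print(a)` → prints [47, 30]
`print(b)` → prints [3, 2, 7, 63]

Answer:
[47, 30]
[3, 2, 7, 63]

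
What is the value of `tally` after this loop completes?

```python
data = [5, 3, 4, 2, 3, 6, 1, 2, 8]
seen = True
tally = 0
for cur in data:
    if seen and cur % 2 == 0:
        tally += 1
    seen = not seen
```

Count even values at even positions
`tally` takes the values: 0 → 1 → 2

Answer: 2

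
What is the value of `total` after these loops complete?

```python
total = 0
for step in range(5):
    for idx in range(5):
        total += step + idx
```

Sum of all step+idx for step,idx in 5x5
`total` takes the values: 0 → 1 → 3 → 6 → 10 → 11 → 13 → 16 → 20 → 25 → 27 → 30 → 34 → 39 → 45 → 48 → 52 → 57 → 63 → 70 → 74 → 79 → 85 → 92 → 100

Answer: 100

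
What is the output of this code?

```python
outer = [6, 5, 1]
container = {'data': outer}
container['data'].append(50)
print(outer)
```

Key concept: dict holds reference to list.
Step by step:
`outer = [6, 5, 1]` → outer = [6, 5, 1]
`container = {'data': outer}` → container = {'data': [6, 5, 1]}
`container['data'].append(50)` → outer = [6, 5, 1, 50]; container = {'data': [6, 5, 1, 50]}
`print(outer)` → prints [6, 5, 1, 50]

Answer: [6, 5, 1, 50]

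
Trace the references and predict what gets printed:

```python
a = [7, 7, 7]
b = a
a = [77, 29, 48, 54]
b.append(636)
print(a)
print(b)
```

Key concept: rebinding vs mutation: a is rebound to a new list, b still points at the original.
Step by step:
`a = [7, 7, 7]` → a = [7, 7, 7]
`b = a` → b = [7, 7, 7] (same object as a)
`a = [77, 29, 48, 54]` → a = [77, 29, 48, 54]
`b.append(636)` → b = [7, 7, 7, 636]
`print(a)` → prints [77, 29, 48, 54]
`print(b)` → prints [7, 7, 7, 636]

Answer:
[77, 29, 48, 54]
[7, 7, 7, 636]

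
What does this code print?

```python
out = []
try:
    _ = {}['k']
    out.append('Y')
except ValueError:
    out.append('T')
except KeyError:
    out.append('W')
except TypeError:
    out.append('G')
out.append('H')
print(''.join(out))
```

Execution trace: 'W' (except KeyError) → 'H' (after the try/except). Output: WH

Answer: WH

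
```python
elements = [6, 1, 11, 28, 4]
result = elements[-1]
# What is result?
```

Trace:
`elements = [6, 1, 11, 28, 4]` → elements = [6, 1, 11, 28, 4]
`result = elements[-1]` → result = 4
So result = 4

Answer: 4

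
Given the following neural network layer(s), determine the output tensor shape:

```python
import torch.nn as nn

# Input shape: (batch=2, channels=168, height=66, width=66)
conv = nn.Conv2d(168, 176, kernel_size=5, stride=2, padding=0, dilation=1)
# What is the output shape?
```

Input: (2, 168, 66, 66) -> Output: (2, 176, 31, 31)

Answer: (2, 176, 31, 31)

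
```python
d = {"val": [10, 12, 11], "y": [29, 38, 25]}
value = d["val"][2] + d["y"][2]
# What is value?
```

Trace:
`d = {"val": [10, 12, 11], "y": [29, 38, 25]}` → d = {'val': [10, 12, 11], 'y': [29, 38, 25]}
`value = d["val"][2] + d["y"][2]` → value = 36
So value = 36

Answer: 36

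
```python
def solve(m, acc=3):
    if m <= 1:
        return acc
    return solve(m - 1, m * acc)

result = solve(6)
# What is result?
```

Accumulator trace (n, acc): (6, 3) -> (5, 18) -> (4, 90) -> (3, 360) -> (2, 1080) -> (1, 2160) -> return 2160

Answer: 2160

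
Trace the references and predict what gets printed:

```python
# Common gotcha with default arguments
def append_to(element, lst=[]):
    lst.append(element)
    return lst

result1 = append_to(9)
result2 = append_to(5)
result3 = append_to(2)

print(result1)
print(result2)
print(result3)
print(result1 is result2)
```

Key concept: mutable default argument gotcha.
Step by step:
`result1 = append_to(9)` → result1 = [9]
`result2 = append_to(5)` → result1 = [9, 5] (same object as result2); result2 = [9, 5] (same object as result1)
`result3 = append_to(2)` → result1 = [9, 5, 2] (same object as result2, result3); result2 = [9, 5, 2] (same object as result1, result3); result3 = [9, 5, 2] (same object as result1, result2)
`print(result1)` → prints [9, 5, 2]
`print(result2)` → prints [9, 5, 2]
`print(result3)` → prints [9, 5, 2]
`print(result1 is result2)` → prints True

Answer:
[9, 5, 2]
[9, 5, 2]
[9, 5, 2]
True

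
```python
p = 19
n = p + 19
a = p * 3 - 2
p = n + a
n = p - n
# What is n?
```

Trace:
`p = 19` → p = 19
`n = p + 19` → n = 38
`a = p * 3 - 2` → a = 55
`p = n + a` → p = 93
`n = p - n` → n = 55
So n = 55

Answer: 55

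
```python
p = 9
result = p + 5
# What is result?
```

Trace:
`p = 9` → p = 9
`result = p + 5` → result = 14
So result = 14

Answer: 14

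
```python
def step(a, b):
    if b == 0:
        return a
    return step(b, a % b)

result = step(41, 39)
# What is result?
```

step(41, 39) -> step(39, 2) -> step(2, 1) -> step(1, 0) -> 1

Answer: 1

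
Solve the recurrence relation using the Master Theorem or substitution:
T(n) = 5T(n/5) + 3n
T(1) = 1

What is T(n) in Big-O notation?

By Master Theorem: a=5, b=5, f(n)=3n. Since log_5(5) = 1 and f(n) = Θ(n^1), Case 2 applies. T(n) = O(n log n).

Answer: O(n log n)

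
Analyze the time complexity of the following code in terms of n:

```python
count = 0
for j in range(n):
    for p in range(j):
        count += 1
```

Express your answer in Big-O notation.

Each loop level contributes: n × n. Multiplying the contributions gives O(n^2).

Answer: O(n^2)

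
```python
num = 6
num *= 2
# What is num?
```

Trace:
`num = 6` → num = 6
`num *= 2` → num = 12
So num = 12

Answer: 12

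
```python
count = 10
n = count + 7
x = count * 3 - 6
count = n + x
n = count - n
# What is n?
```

Trace:
`count = 10` → count = 10
`n = count + 7` → n = 17
`x = count * 3 - 6` → x = 24
`count = n + x` → count = 41
`n = count - n` → n = 24
So n = 24

Answer: 24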